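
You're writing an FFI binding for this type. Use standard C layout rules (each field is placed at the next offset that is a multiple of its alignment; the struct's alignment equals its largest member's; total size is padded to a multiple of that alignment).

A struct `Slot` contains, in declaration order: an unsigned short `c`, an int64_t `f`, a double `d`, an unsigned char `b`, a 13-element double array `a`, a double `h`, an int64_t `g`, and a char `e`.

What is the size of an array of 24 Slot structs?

3840

0..2  c  (2B, 2-aligned)
2..8  -- padding (6B)
8..16  f  (8B, 8-aligned)
16..24  d  (8B, 8-aligned)
24..25  b  (1B, 1-aligned)
25..32  -- padding (7B)
32..136  a  (104B, 8-aligned)
136..144  h  (8B, 8-aligned)
144..152  g  (8B, 8-aligned)
152..153  e  (1B, 1-aligned)
153..160  -- tail padding (7B)
sizeof = 160, alignof = 8
array of 24: 24 × 160 = 3840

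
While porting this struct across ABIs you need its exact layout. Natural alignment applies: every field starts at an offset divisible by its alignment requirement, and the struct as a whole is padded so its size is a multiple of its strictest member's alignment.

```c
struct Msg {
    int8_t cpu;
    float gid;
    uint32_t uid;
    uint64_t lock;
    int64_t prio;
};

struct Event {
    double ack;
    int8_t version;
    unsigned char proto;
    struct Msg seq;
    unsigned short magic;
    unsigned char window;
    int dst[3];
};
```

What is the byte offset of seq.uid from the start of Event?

24

Msg: cpu at 0 (size 1, align 1) → ends 1; pad 3 to align 4 for gid; gid at 4 (size 4, align 4) → ends 8; uid at 8 (size 4, align 4) → ends 12; pad 4 to align 8 for lock; lock at 16 (size 8, align 8) → ends 24; prio at 24 (size 8, align 8) → ends 32; total 32 bytes, alignment 8
ack at 0 (size 8, align 8) → ends 8
version at 8 (size 1, align 1) → ends 9
proto at 9 (size 1, align 1) → ends 10
pad 6 to align 8 for seq
seq at 16 (size 32, align 8) → ends 48
within Msg: uid at 8
16 + 8 = 24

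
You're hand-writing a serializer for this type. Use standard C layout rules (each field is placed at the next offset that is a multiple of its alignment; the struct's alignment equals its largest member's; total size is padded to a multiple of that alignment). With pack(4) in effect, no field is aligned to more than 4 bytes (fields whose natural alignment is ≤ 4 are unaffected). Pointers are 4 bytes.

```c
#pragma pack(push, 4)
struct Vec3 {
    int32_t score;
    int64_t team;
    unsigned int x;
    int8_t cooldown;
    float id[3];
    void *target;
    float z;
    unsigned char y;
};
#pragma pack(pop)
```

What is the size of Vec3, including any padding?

0..4  score  (4B, 4-aligned)
4..12  team  (8B, 4-aligned)
12..16  x  (4B, 4-aligned)
16..17  cooldown  (1B, 1-aligned)
17..20  -- padding (3B)
20..32  id  (12B, 4-aligned)
32..36  target  (4B, 4-aligned)
36..40  z  (4B, 4-aligned)
40..41  y  (1B, 1-aligned)
41..44  -- tail padding (3B)
sizeof = 44, alignof = 4

44 bytes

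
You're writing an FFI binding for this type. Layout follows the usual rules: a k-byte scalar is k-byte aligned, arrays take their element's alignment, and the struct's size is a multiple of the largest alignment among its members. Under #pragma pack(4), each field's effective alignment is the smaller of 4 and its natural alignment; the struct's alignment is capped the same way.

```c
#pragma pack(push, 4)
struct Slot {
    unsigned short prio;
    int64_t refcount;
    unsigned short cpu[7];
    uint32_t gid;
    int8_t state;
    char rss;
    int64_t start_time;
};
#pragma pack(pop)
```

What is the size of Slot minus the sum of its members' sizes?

6

@0: prio [2B, align 2] → 2
+2 pad (align 4)
@4: refcount [8B, align 4] → 12
@12: cpu [14B, align 2] → 26
+2 pad (align 4)
@28: gid [4B, align 4] → 32
@32: state [1B, align 1] → 33
@33: rss [1B, align 1] → 34
+2 pad (align 4)
@36: start_time [8B, align 4] → 44
size 44, align 4
data bytes 38, size 44 → padding 6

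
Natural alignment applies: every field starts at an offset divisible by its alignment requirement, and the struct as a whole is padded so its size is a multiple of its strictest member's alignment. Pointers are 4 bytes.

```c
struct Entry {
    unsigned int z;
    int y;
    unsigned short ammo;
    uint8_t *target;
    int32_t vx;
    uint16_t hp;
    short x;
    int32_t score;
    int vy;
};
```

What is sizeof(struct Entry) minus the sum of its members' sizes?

z at 0 (size 4, align 4) → ends 4
y at 4 (size 4, align 4) → ends 8
ammo at 8 (size 2, align 2) → ends 10
pad 2 to align 4 for target
target at 12 (size 4, align 4) → ends 16
vx at 16 (size 4, align 4) → ends 20
hp at 20 (size 2, align 2) → ends 22
x at 22 (size 2, align 2) → ends 24
score at 24 (size 4, align 4) → ends 28
vy at 28 (size 4, align 4) → ends 32
total 32 bytes, alignment 4
data bytes 30, size 32 → padding 2

2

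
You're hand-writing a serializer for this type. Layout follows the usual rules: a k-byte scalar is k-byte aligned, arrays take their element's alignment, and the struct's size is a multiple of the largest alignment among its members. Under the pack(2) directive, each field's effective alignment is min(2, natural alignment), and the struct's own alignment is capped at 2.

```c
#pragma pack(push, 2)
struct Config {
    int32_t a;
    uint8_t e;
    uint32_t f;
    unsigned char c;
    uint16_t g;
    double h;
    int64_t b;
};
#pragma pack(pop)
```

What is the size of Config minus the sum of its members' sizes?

2

@0: a [4B, align 2] → 4
@4: e [1B, align 1] → 5
+1 pad (align 2)
@6: f [4B, align 2] → 10
@10: c [1B, align 1] → 11
+1 pad (align 2)
@12: g [2B, align 2] → 14
@14: h [8B, align 2] → 22
@22: b [8B, align 2] → 30
size 30, align 2
data bytes 28, size 30 → padding 2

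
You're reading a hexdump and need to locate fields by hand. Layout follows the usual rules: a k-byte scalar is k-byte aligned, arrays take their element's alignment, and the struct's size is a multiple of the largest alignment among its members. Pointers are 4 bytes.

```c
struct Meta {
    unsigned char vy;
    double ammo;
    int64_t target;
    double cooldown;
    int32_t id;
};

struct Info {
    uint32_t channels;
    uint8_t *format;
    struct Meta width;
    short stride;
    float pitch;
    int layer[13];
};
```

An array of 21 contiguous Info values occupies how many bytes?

Meta: @0: vy [1B, align 1] → 1; +7 pad (align 8); @8: ammo [8B, align 8] → 16; @16: target [8B, align 8] → 24; @24: cooldown [8B, align 8] → 32; @32: id [4B, align 4] → 36; +4 tail pad (align 8); size 40, align 8
@0: channels [4B, align 4] → 4
@4: format [4B, align 4] → 8
@8: width [40B, align 8] → 48
@48: stride [2B, align 2] → 50
+2 pad (align 4)
@52: pitch [4B, align 4] → 56
@56: layer [52B, align 4] → 108
+4 tail pad (align 8)
size 112, align 8
array of 21: 21 × 112 = 2352

2352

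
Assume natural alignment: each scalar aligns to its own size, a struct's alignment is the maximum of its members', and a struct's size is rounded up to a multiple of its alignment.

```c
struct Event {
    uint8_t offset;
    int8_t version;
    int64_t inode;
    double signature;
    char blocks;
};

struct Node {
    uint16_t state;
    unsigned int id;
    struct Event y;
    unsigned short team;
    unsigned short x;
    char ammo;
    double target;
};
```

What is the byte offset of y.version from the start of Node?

Event: @0: offset [1B, align 1] → 1; @1: version [1B, align 1] → 2; +6 pad (align 8); @8: inode [8B, align 8] → 16; @16: signature [8B, align 8] → 24; @24: blocks [1B, align 1] → 25; +7 tail pad (align 8); size 32, align 8
@0: state [2B, align 2] → 2
+2 pad (align 4)
@4: id [4B, align 4] → 8
@8: y [32B, align 8] → 40
within Event: version at 1
8 + 1 = 9

9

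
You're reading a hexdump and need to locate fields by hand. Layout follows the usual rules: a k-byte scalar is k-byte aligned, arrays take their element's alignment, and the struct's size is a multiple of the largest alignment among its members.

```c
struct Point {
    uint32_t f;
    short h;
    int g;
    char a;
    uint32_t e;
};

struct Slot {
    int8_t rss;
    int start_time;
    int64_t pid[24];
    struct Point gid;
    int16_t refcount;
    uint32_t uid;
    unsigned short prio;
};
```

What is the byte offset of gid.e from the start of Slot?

216

Point: @0: f [4B, align 4] → 4; @4: h [2B, align 2] → 6; +2 pad (align 4); @8: g [4B, align 4] → 12; @12: a [1B, align 1] → 13; +3 pad (align 4); @16: e [4B, align 4] → 20; size 20, align 4
@0: rss [1B, align 1] → 1
+3 pad (align 4)
@4: start_time [4B, align 4] → 8
@8: pid [192B, align 8] → 200
@200: gid [20B, align 4] → 220
within Point: e at 16
200 + 16 = 216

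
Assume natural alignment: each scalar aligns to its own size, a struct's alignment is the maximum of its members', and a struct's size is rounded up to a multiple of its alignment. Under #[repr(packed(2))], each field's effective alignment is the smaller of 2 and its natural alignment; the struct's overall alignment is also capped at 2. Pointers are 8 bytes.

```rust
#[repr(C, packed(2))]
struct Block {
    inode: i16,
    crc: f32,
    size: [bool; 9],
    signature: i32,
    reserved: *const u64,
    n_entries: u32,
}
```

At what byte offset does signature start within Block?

@0: inode [2B, align 2] → 2
@2: crc [4B, align 2] → 6
@6: size [9B, align 1] → 15
+1 pad (align 2)
@16: signature [4B, align 2] → 20

16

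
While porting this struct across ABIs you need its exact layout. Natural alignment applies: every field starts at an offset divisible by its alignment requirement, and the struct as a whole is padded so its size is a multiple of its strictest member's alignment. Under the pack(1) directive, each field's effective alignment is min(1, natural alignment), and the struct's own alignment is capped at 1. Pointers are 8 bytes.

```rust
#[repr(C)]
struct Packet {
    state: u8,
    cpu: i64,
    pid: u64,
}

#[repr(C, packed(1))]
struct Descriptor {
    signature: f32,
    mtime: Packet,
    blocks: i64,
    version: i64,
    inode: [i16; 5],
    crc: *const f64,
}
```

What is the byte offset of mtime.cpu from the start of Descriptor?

Packet: 0..1  state  (1B, 1-aligned); 1..8  -- padding (7B); 8..16  cpu  (8B, 8-aligned); 16..24  pid  (8B, 8-aligned); sizeof = 24, alignof = 8
0..4  signature  (4B, 1-aligned)
4..28  mtime  (24B, 1-aligned)
within Packet: cpu at 8
4 + 8 = 12

12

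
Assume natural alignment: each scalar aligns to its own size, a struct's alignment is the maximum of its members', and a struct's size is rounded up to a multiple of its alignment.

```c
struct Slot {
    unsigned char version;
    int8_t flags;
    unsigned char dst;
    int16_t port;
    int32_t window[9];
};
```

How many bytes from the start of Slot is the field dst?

2

version at 0 (size 1, align 1) → ends 1
flags at 1 (size 1, align 1) → ends 2
dst at 2 (size 1, align 1) → ends 3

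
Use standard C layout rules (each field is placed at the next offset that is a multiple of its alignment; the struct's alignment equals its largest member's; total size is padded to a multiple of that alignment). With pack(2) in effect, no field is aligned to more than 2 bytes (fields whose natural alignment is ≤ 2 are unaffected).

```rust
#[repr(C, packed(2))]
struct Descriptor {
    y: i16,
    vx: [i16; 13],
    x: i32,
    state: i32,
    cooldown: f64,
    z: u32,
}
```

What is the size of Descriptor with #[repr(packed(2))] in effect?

@0: y [2B, align 2] → 2
@2: vx [26B, align 2] → 28
@28: x [4B, align 2] → 32
@32: state [4B, align 2] → 36
@36: cooldown [8B, align 2] → 44
@44: z [4B, align 2] → 48
size 48, align 2

48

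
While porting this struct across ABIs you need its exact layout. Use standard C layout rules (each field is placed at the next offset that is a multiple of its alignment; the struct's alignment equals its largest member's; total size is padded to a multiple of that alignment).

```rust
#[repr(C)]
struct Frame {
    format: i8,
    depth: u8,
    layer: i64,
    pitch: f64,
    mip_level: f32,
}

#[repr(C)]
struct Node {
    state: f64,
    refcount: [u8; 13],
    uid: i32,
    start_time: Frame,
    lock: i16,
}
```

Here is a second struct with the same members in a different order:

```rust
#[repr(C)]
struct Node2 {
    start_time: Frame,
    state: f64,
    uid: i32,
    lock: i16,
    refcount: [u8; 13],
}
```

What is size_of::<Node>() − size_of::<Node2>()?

Frame: 0..1  format  (1B, 1-aligned); 1..2  depth  (1B, 1-aligned); 2..8  -- padding (6B); 8..16  layer  (8B, 8-aligned); 16..24  pitch  (8B, 8-aligned); 24..28  mip_level  (4B, 4-aligned); 28..32  -- tail padding (4B); sizeof = 32, alignof = 8
0..8  state  (8B, 8-aligned)
8..21  refcount  (13B, 1-aligned)
21..24  -- padding (3B)
24..28  uid  (4B, 4-aligned)
28..32  -- padding (4B)
32..64  start_time  (32B, 8-aligned)
64..66  lock  (2B, 2-aligned)
66..72  -- tail padding (6B)
sizeof = 72, alignof = 8
— Node2 —
0..32  start_time  (32B, 8-aligned)
32..40  state  (8B, 8-aligned)
40..44  uid  (4B, 4-aligned)
44..46  lock  (2B, 2-aligned)
46..59  refcount  (13B, 1-aligned)
59..64  -- tail padding (5B)
sizeof = 64, alignof = 8
72 − 64 = 8

8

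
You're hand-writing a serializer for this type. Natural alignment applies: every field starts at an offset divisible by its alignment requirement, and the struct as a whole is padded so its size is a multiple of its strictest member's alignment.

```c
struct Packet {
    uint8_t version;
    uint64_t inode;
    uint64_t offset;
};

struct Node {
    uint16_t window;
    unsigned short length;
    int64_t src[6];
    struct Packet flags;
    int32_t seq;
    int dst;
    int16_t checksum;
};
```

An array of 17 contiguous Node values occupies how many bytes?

1632

Packet: 0..1  version  (1B, 1-aligned); 1..8  -- padding (7B); 8..16  inode  (8B, 8-aligned); 16..24  offset  (8B, 8-aligned); sizeof = 24, alignof = 8
0..2  window  (2B, 2-aligned)
2..4  length  (2B, 2-aligned)
4..8  -- padding (4B)
8..56  src  (48B, 8-aligned)
56..80  flags  (24B, 8-aligned)
80..84  seq  (4B, 4-aligned)
84..88  dst  (4B, 4-aligned)
88..90  checksum  (2B, 2-aligned)
90..96  -- tail padding (6B)
sizeof = 96, alignof = 8
array of 17: 17 × 96 = 1632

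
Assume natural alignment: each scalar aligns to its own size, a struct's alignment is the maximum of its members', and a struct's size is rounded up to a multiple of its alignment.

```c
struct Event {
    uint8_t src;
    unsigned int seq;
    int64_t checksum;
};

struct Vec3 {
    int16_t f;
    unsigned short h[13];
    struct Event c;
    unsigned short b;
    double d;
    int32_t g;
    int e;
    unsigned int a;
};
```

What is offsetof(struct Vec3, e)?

Event: @0: src [1B, align 1] → 1; +3 pad (align 4); @4: seq [4B, align 4] → 8; @8: checksum [8B, align 8] → 16; size 16, align 8
@0: f [2B, align 2] → 2
@2: h [26B, align 2] → 28
+4 pad (align 8)
@32: c [16B, align 8] → 48
@48: b [2B, align 2] → 50
+6 pad (align 8)
@56: d [8B, align 8] → 64
@64: g [4B, align 4] → 68
@68: e [4B, align 4] → 72

68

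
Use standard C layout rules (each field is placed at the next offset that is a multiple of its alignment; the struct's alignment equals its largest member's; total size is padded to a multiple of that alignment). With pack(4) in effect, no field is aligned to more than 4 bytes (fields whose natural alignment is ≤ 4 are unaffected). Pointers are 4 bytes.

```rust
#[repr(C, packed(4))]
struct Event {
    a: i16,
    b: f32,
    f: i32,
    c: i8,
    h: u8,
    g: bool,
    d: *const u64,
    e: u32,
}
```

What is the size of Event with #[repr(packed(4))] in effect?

0..2  a  (2B, 2-aligned)
2..4  -- padding (2B)
4..8  b  (4B, 4-aligned)
8..12  f  (4B, 4-aligned)
12..13  c  (1B, 1-aligned)
13..14  h  (1B, 1-aligned)
14..15  g  (1B, 1-aligned)
15..16  -- padding (1B)
16..20  d  (4B, 4-aligned)
20..24  e  (4B, 4-aligned)
sizeof = 24, alignof = 4

24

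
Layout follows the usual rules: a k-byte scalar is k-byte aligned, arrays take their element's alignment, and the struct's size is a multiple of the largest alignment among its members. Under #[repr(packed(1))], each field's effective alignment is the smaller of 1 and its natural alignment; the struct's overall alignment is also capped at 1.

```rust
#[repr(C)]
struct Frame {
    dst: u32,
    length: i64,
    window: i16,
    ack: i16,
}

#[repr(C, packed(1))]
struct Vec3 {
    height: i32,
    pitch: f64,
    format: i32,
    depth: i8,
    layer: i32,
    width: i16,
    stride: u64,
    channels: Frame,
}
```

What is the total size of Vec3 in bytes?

55 bytes

Frame: dst at 0 (size 4, align 4) → ends 4; pad 4 to align 8 for length; length at 8 (size 8, align 8) → ends 16; window at 16 (size 2, align 2) → ends 18; ack at 18 (size 2, align 2) → ends 20; tail pad 4 to reach multiple of 8; total 24 bytes, alignment 8
height at 0 (size 4, align 1) → ends 4
pitch at 4 (size 8, align 1) → ends 12
format at 12 (size 4, align 1) → ends 16
depth at 16 (size 1, align 1) → ends 17
layer at 17 (size 4, align 1) → ends 21
width at 21 (size 2, align 1) → ends 23
stride at 23 (size 8, align 1) → ends 31
channels at 31 (size 24, align 1) → ends 55
total 55 bytes, alignment 1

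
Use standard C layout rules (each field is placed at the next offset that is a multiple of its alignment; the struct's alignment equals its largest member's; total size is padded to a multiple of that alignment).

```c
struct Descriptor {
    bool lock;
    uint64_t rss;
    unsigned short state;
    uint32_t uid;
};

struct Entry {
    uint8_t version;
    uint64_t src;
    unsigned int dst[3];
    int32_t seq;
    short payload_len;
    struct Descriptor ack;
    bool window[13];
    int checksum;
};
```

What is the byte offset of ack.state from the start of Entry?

Descriptor: @0: lock [1B, align 1] → 1; +7 pad (align 8); @8: rss [8B, align 8] → 16; @16: state [2B, align 2] → 18; +2 pad (align 4); @20: uid [4B, align 4] → 24; size 24, align 8
@0: version [1B, align 1] → 1
+7 pad (align 8)
@8: src [8B, align 8] → 16
@16: dst [12B, align 4] → 28
@28: seq [4B, align 4] → 32
@32: payload_len [2B, align 2] → 34
+6 pad (align 8)
@40: ack [24B, align 8] → 64
within Descriptor: state at 16
40 + 16 = 56

56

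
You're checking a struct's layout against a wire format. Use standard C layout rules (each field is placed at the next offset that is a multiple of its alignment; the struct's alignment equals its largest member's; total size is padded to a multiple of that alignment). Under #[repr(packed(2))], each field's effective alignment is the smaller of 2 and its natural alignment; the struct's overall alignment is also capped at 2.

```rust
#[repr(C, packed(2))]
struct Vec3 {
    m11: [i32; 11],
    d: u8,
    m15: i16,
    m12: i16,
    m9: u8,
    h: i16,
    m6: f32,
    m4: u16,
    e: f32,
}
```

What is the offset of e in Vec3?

m11 at 0 (size 44, align 2) → ends 44
d at 44 (size 1, align 1) → ends 45
pad 1 to align 2 for m15
m15 at 46 (size 2, align 2) → ends 48
m12 at 48 (size 2, align 2) → ends 50
m9 at 50 (size 1, align 1) → ends 51
pad 1 to align 2 for h
h at 52 (size 2, align 2) → ends 54
m6 at 54 (size 4, align 2) → ends 58
m4 at 58 (size 2, align 2) → ends 60
e at 60 (size 4, align 2) → ends 64

60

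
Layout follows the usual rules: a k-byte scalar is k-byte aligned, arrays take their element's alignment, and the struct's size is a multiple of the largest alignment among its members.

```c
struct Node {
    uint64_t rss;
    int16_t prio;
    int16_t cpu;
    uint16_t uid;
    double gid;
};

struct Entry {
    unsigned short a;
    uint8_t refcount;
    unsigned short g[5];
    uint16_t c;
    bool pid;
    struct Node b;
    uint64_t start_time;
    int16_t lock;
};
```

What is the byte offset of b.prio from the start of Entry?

Node: rss at 0 (size 8, align 8) → ends 8; prio at 8 (size 2, align 2) → ends 10; cpu at 10 (size 2, align 2) → ends 12; uid at 12 (size 2, align 2) → ends 14; pad 2 to align 8 for gid; gid at 16 (size 8, align 8) → ends 24; total 24 bytes, alignment 8
a at 0 (size 2, align 2) → ends 2
refcount at 2 (size 1, align 1) → ends 3
pad 1 to align 2 for g
g at 4 (size 10, align 2) → ends 14
c at 14 (size 2, align 2) → ends 16
pid at 16 (size 1, align 1) → ends 17
pad 7 to align 8 for b
b at 24 (size 24, align 8) → ends 48
within Node: prio at 8
24 + 8 = 32

32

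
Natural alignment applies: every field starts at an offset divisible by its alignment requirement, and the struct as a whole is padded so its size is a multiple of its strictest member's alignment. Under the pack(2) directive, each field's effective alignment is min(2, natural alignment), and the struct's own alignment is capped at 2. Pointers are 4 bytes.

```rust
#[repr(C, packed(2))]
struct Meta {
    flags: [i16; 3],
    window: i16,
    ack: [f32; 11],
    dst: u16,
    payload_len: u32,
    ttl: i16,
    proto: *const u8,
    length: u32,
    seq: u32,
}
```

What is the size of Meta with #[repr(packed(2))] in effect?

72

0..6  flags  (6B, 2-aligned)
6..8  window  (2B, 2-aligned)
8..52  ack  (44B, 2-aligned)
52..54  dst  (2B, 2-aligned)
54..58  payload_len  (4B, 2-aligned)
58..60  ttl  (2B, 2-aligned)
60..64  proto  (4B, 2-aligned)
64..68  length  (4B, 2-aligned)
68..72  seq  (4B, 2-aligned)
sizeof = 72, alignof = 2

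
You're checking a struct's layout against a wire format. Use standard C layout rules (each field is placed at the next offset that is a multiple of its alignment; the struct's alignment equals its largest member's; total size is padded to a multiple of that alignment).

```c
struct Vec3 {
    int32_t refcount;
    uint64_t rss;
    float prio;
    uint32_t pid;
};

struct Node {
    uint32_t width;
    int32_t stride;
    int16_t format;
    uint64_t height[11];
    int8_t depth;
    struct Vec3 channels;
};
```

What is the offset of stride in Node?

Vec3: refcount at 0 (size 4, align 4) → ends 4; pad 4 to align 8 for rss; rss at 8 (size 8, align 8) → ends 16; prio at 16 (size 4, align 4) → ends 20; pid at 20 (size 4, align 4) → ends 24; total 24 bytes, alignment 8
width at 0 (size 4, align 4) → ends 4
stride at 4 (size 4, align 4) → ends 8

4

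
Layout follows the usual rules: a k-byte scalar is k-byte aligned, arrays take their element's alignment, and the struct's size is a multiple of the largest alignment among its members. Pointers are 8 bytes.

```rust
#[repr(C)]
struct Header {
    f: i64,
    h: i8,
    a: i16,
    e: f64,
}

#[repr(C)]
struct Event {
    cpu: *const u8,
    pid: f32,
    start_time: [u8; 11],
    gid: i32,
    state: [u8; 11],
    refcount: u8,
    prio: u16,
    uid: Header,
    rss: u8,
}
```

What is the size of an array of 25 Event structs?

Header: 0..8  f  (8B, 8-aligned); 8..9  h  (1B, 1-aligned); 9..10  -- padding (1B); 10..12  a  (2B, 2-aligned); 12..16  -- padding (4B); 16..24  e  (8B, 8-aligned); sizeof = 24, alignof = 8
0..8  cpu  (8B, 8-aligned)
8..12  pid  (4B, 4-aligned)
12..23  start_time  (11B, 1-aligned)
23..24  -- padding (1B)
24..28  gid  (4B, 4-aligned)
28..39  state  (11B, 1-aligned)
39..40  refcount  (1B, 1-aligned)
40..42  prio  (2B, 2-aligned)
42..48  -- padding (6B)
48..72  uid  (24B, 8-aligned)
72..73  rss  (1B, 1-aligned)
73..80  -- tail padding (7B)
sizeof = 80, alignof = 8
array of 25: 25 × 80 = 2000

2000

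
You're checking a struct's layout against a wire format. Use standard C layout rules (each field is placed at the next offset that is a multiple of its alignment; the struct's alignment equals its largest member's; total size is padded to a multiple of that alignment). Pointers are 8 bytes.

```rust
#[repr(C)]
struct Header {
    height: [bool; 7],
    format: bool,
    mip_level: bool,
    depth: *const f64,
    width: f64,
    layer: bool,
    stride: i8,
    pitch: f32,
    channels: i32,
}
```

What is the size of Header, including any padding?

48

@0: height [7B, align 1] → 7
@7: format [1B, align 1] → 8
@8: mip_level [1B, align 1] → 9
+7 pad (align 8)
@16: depth [8B, align 8] → 24
@24: width [8B, align 8] → 32
@32: layer [1B, align 1] → 33
@33: stride [1B, align 1] → 34
+2 pad (align 4)
@36: pitch [4B, align 4] → 40
@40: channels [4B, align 4] → 44
+4 tail pad (align 8)
size 48, align 8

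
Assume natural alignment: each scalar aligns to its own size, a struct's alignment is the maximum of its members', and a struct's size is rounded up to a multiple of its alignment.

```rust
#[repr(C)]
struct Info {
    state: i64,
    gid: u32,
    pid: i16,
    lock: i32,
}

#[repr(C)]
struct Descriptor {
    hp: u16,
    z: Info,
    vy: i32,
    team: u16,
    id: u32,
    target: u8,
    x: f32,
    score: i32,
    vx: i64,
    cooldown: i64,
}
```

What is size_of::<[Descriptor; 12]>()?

Info: 0..8  state  (8B, 8-aligned); 8..12  gid  (4B, 4-aligned); 12..14  pid  (2B, 2-aligned); 14..16  -- padding (2B); 16..20  lock  (4B, 4-aligned); 20..24  -- tail padding (4B); sizeof = 24, alignof = 8
0..2  hp  (2B, 2-aligned)
2..8  -- padding (6B)
8..32  z  (24B, 8-aligned)
32..36  vy  (4B, 4-aligned)
36..38  team  (2B, 2-aligned)
38..40  -- padding (2B)
40..44  id  (4B, 4-aligned)
44..45  target  (1B, 1-aligned)
45..48  -- padding (3B)
48..52  x  (4B, 4-aligned)
52..56  score  (4B, 4-aligned)
56..64  vx  (8B, 8-aligned)
64..72  cooldown  (8B, 8-aligned)
sizeof = 72, alignof = 8
array of 12: 12 × 72 = 864

864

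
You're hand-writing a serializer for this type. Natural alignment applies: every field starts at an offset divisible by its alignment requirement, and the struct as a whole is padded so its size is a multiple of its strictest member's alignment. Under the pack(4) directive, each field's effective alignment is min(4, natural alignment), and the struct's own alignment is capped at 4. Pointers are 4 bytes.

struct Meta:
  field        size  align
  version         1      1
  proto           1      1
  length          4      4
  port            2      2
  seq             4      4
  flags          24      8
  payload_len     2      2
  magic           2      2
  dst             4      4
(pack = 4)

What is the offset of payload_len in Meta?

40

version at 0 (size 1, align 1) → ends 1
proto at 1 (size 1, align 1) → ends 2
pad 2 to align 4 for length
length at 4 (size 4, align 4) → ends 8
port at 8 (size 2, align 2) → ends 10
pad 2 to align 4 for seq
seq at 12 (size 4, align 4) → ends 16
flags at 16 (size 24, align 4) → ends 40
payload_len at 40 (size 2, align 2) → ends 42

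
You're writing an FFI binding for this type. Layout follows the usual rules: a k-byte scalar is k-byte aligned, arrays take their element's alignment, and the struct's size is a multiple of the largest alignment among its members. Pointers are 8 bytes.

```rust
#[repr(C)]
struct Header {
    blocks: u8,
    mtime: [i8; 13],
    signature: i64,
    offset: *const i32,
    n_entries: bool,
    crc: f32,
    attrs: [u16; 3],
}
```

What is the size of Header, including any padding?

48

0..1  blocks  (1B, 1-aligned)
1..14  mtime  (13B, 1-aligned)
14..16  -- padding (2B)
16..24  signature  (8B, 8-aligned)
24..32  offset  (8B, 8-aligned)
32..33  n_entries  (1B, 1-aligned)
33..36  -- padding (3B)
36..40  crc  (4B, 4-aligned)
40..46  attrs  (6B, 2-aligned)
46..48  -- tail padding (2B)
sizeof = 48, alignof = 8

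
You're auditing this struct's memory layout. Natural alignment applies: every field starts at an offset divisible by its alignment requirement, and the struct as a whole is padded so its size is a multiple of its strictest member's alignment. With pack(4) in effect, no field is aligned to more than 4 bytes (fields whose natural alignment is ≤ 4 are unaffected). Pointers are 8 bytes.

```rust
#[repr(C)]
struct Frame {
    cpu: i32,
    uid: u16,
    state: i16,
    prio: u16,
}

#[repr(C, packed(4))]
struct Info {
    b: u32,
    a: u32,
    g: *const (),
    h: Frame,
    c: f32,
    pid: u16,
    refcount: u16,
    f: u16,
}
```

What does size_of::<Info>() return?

40 bytes

Frame: @0: cpu [4B, align 4] → 4; @4: uid [2B, align 2] → 6; @6: state [2B, align 2] → 8; @8: prio [2B, align 2] → 10; +2 tail pad (align 4); size 12, align 4
@0: b [4B, align 4] → 4
@4: a [4B, align 4] → 8
@8: g [8B, align 4] → 16
@16: h [12B, align 4] → 28
@28: c [4B, align 4] → 32
@32: pid [2B, align 2] → 34
@34: refcount [2B, align 2] → 36
@36: f [2B, align 2] → 38
+2 tail pad (align 4)
size 40, align 4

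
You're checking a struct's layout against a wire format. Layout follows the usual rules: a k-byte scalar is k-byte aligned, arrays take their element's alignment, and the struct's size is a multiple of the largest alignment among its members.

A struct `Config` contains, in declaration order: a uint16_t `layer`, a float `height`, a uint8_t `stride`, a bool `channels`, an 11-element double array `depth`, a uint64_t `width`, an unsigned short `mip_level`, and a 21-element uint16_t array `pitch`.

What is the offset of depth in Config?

0..2  layer  (2B, 2-aligned)
2..4  -- padding (2B)
4..8  height  (4B, 4-aligned)
8..9  stride  (1B, 1-aligned)
9..10  channels  (1B, 1-aligned)
10..16  -- padding (6B)
16..104  depth  (88B, 8-aligned)

16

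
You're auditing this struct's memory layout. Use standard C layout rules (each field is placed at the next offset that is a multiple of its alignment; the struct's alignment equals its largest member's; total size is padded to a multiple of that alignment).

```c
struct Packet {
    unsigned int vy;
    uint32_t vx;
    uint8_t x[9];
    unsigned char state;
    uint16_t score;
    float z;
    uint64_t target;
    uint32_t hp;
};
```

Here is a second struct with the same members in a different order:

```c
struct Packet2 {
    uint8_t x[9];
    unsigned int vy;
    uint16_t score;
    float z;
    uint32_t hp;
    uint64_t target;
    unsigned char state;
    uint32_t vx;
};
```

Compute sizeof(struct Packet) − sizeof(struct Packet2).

0..4  vy  (4B, 4-aligned)
4..8  vx  (4B, 4-aligned)
8..17  x  (9B, 1-aligned)
17..18  state  (1B, 1-aligned)
18..20  score  (2B, 2-aligned)
20..24  z  (4B, 4-aligned)
24..32  target  (8B, 8-aligned)
32..36  hp  (4B, 4-aligned)
36..40  -- tail padding (4B)
sizeof = 40, alignof = 8
— Packet2 —
0..9  x  (9B, 1-aligned)
9..12  -- padding (3B)
12..16  vy  (4B, 4-aligned)
16..18  score  (2B, 2-aligned)
18..20  -- padding (2B)
20..24  z  (4B, 4-aligned)
24..28  hp  (4B, 4-aligned)
28..32  -- padding (4B)
32..40  target  (8B, 8-aligned)
40..41  state  (1B, 1-aligned)
41..44  -- padding (3B)
44..48  vx  (4B, 4-aligned)
sizeof = 48, alignof = 8
40 − 48 = -8

-8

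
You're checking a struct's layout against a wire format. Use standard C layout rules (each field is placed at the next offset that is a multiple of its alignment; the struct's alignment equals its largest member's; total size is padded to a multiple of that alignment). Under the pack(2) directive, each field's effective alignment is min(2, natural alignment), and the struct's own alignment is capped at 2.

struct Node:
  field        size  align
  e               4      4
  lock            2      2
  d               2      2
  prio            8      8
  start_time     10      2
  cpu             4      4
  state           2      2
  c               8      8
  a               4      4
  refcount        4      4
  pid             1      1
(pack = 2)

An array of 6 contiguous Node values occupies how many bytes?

0..4  e  (4B, 2-aligned)
4..6  lock  (2B, 2-aligned)
6..8  d  (2B, 2-aligned)
8..16  prio  (8B, 2-aligned)
16..26  start_time  (10B, 2-aligned)
26..30  cpu  (4B, 2-aligned)
30..32  state  (2B, 2-aligned)
32..40  c  (8B, 2-aligned)
40..44  a  (4B, 2-aligned)
44..48  refcount  (4B, 2-aligned)
48..49  pid  (1B, 1-aligned)
49..50  -- tail padding (1B)
sizeof = 50, alignof = 2
array of 6: 6 × 50 = 300

300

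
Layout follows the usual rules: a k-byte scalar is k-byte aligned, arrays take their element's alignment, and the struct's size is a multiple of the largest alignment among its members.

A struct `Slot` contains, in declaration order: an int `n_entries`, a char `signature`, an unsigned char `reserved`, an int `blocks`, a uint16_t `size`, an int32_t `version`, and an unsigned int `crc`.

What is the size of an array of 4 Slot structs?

0..4  n_entries  (4B, 4-aligned)
4..5  signature  (1B, 1-aligned)
5..6  reserved  (1B, 1-aligned)
6..8  -- padding (2B)
8..12  blocks  (4B, 4-aligned)
12..14  size  (2B, 2-aligned)
14..16  -- padding (2B)
16..20  version  (4B, 4-aligned)
20..24  crc  (4B, 4-aligned)
sizeof = 24, alignof = 4
array of 4: 4 × 24 = 96

96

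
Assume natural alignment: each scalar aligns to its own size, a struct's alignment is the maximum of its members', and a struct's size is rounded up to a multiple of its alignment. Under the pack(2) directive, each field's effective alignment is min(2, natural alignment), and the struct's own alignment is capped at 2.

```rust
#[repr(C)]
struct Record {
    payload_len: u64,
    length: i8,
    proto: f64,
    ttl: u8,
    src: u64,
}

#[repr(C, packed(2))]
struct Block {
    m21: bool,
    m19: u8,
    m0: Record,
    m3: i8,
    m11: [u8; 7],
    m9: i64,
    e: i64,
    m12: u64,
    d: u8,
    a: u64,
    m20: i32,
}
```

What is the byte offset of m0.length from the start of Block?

10

Record: payload_len at 0 (size 8, align 8) → ends 8; length at 8 (size 1, align 1) → ends 9; pad 7 to align 8 for proto; proto at 16 (size 8, align 8) → ends 24; ttl at 24 (size 1, align 1) → ends 25; pad 7 to align 8 for src; src at 32 (size 8, align 8) → ends 40; total 40 bytes, alignment 8
m21 at 0 (size 1, align 1) → ends 1
m19 at 1 (size 1, align 1) → ends 2
m0 at 2 (size 40, align 2) → ends 42
within Record: length at 8
2 + 8 = 10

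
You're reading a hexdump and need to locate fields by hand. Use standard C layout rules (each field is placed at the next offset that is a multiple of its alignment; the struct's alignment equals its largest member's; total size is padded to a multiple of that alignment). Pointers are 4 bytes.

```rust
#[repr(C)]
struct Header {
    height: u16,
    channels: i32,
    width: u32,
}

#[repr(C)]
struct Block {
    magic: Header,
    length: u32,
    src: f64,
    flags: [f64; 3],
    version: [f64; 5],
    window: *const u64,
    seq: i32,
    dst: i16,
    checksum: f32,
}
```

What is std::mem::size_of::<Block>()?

Header: @0: height [2B, align 2] → 2; +2 pad (align 4); @4: channels [4B, align 4] → 8; @8: width [4B, align 4] → 12; size 12, align 4
@0: magic [12B, align 4] → 12
@12: length [4B, align 4] → 16
@16: src [8B, align 8] → 24
@24: flags [24B, align 8] → 48
@48: version [40B, align 8] → 88
@88: window [4B, align 4] → 92
@92: seq [4B, align 4] → 96
@96: dst [2B, align 2] → 98
+2 pad (align 4)
@100: checksum [4B, align 4] → 104
size 104, align 8

104 bytes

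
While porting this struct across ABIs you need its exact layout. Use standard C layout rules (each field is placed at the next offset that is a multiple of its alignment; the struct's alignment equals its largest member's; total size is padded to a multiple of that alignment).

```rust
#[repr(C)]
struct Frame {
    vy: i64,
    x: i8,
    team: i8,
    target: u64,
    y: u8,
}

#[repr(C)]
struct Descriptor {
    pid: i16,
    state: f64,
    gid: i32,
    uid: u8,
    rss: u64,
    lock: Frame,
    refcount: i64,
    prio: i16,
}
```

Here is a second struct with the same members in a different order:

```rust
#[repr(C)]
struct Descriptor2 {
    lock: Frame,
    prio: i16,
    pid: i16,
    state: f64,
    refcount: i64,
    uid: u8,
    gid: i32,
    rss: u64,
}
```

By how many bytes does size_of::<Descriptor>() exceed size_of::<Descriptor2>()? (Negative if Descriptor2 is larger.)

Frame: vy at 0 (size 8, align 8) → ends 8; x at 8 (size 1, align 1) → ends 9; team at 9 (size 1, align 1) → ends 10; pad 6 to align 8 for target; target at 16 (size 8, align 8) → ends 24; y at 24 (size 1, align 1) → ends 25; tail pad 7 to reach multiple of 8; total 32 bytes, alignment 8
pid at 0 (size 2, align 2) → ends 2
pad 6 to align 8 for state
state at 8 (size 8, align 8) → ends 16
gid at 16 (size 4, align 4) → ends 20
uid at 20 (size 1, align 1) → ends 21
pad 3 to align 8 for rss
rss at 24 (size 8, align 8) → ends 32
lock at 32 (size 32, align 8) → ends 64
refcount at 64 (size 8, align 8) → ends 72
prio at 72 (size 2, align 2) → ends 74
tail pad 6 to reach multiple of 8
total 80 bytes, alignment 8
— Descriptor2 —
lock at 0 (size 32, align 8) → ends 32
prio at 32 (size 2, align 2) → ends 34
pid at 34 (size 2, align 2) → ends 36
pad 4 to align 8 for state
state at 40 (size 8, align 8) → ends 48
refcount at 48 (size 8, align 8) → ends 56
uid at 56 (size 1, align 1) → ends 57
pad 3 to align 4 for gid
gid at 60 (size 4, align 4) → ends 64
rss at 64 (size 8, align 8) → ends 72
total 72 bytes, alignment 8
80 − 72 = 8

8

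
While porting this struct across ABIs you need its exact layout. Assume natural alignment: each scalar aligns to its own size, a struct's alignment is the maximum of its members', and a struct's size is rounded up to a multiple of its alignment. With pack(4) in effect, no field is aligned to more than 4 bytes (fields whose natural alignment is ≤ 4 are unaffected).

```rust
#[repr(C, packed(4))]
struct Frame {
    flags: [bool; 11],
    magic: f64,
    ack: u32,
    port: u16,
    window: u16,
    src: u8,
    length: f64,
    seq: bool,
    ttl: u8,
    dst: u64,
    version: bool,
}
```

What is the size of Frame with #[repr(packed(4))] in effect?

@0: flags [11B, align 1] → 11
+1 pad (align 4)
@12: magic [8B, align 4] → 20
@20: ack [4B, align 4] → 24
@24: port [2B, align 2] → 26
@26: window [2B, align 2] → 28
@28: src [1B, align 1] → 29
+3 pad (align 4)
@32: length [8B, align 4] → 40
@40: seq [1B, align 1] → 41
@41: ttl [1B, align 1] → 42
+2 pad (align 4)
@44: dst [8B, align 4] → 52
@52: version [1B, align 1] → 53
+3 tail pad (align 4)
size 56, align 4

56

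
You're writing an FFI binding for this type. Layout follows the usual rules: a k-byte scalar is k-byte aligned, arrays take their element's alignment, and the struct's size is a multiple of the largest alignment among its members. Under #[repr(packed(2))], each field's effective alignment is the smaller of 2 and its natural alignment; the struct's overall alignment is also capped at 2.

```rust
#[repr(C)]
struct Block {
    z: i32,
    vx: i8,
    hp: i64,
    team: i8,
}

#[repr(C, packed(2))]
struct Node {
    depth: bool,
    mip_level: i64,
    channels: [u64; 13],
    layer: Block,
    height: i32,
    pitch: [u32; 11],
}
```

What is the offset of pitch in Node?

142

Block: z at 0 (size 4, align 4) → ends 4; vx at 4 (size 1, align 1) → ends 5; pad 3 to align 8 for hp; hp at 8 (size 8, align 8) → ends 16; team at 16 (size 1, align 1) → ends 17; tail pad 7 to reach multiple of 8; total 24 bytes, alignment 8
depth at 0 (size 1, align 1) → ends 1
pad 1 to align 2 for mip_level
mip_level at 2 (size 8, align 2) → ends 10
channels at 10 (size 104, align 2) → ends 114
layer at 114 (size 24, align 2) → ends 138
height at 138 (size 4, align 2) → ends 142
pitch at 142 (size 44, align 2) → ends 186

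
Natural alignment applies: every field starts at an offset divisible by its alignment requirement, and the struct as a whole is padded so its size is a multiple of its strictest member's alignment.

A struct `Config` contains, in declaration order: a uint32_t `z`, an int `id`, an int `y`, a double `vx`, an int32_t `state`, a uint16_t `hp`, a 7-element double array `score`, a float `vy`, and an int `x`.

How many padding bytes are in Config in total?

0..4  z  (4B, 4-aligned)
4..8  id  (4B, 4-aligned)
8..12  y  (4B, 4-aligned)
12..16  -- padding (4B)
16..24  vx  (8B, 8-aligned)
24..28  state  (4B, 4-aligned)
28..30  hp  (2B, 2-aligned)
30..32  -- padding (2B)
32..88  score  (56B, 8-aligned)
88..92  vy  (4B, 4-aligned)
92..96  x  (4B, 4-aligned)
sizeof = 96, alignof = 8
data bytes 90, size 96 → padding 6

6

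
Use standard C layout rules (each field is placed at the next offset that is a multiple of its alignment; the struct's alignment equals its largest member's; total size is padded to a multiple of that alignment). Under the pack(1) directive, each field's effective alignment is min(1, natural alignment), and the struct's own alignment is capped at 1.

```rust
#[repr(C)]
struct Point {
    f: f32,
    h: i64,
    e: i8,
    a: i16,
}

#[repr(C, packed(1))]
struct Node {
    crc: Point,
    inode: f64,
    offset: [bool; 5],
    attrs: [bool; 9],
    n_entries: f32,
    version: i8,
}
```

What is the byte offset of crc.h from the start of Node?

Point: 0..4  f  (4B, 4-aligned); 4..8  -- padding (4B); 8..16  h  (8B, 8-aligned); 16..17  e  (1B, 1-aligned); 17..18  -- padding (1B); 18..20  a  (2B, 2-aligned); 20..24  -- tail padding (4B); sizeof = 24, alignof = 8
0..24  crc  (24B, 1-aligned)
within Point: h at 8
0 + 8 = 8

8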